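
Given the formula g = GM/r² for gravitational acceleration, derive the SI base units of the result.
Units of each symbol in g = GM/r²:
  G (gravitational constant): m³/(kg·s²)
  M (mass): kg
  r (distance): m  → to the power 2 in the denominator, contributes 1/m²

Multiplying the contributions: [m³/(kg·s²)] · [kg] · [1/m²]
Adding exponents of each base unit: m: 1, s: -2
SI base units of gravitational acceleration: m/s²

Answer: m/s²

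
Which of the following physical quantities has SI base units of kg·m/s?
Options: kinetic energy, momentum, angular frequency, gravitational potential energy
Checking the SI base units of each option:
  kinetic energy (E = ½mv²): kg·m²/s²  ✗
  momentum (p = mv): kg·m/s  ✓ matches
  angular frequency (ω = 2πf): 1/s  ✗
  gravitational potential energy (U = -GMm/r): kg·m²/s²  ✗

Only momentum has units kg·m/s.

Answer: momentum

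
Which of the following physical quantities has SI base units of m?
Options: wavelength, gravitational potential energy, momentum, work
Checking the SI base units of each option:
  wavelength (λ = v/f): m  ✓ matches
  gravitational potential energy (U = -GMm/r): kg·m²/s²  ✗
  momentum (p = mv): kg·m/s  ✗
  work (W = Fd): kg·m²/s²  ✗

Only wavelength has units m.

Answer: wavelength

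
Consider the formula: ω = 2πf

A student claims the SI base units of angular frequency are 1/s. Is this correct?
Units of each symbol in ω = 2πf:
  f (frequency): 1/s
  The factor 2π is dimensionless.

Multiplying the contributions: [1/s]
Adding exponents of each base unit: s: -1
SI base units of angular frequency: 1/s

The claimed units 1/s match the derived units, so the claim is correct.

Answer: Yes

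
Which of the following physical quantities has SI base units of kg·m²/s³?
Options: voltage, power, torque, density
Checking the SI base units of each option:
  voltage (V = IR): kg·m²/(s³·A)  ✗
  power (P = W/t): kg·m²/s³  ✓ matches
  torque (τ = Fr): kg·m²/s²  ✗
  density (ρ = m/V): kg/m³  ✗

Only power has units kg·m²/s³.

Answer: power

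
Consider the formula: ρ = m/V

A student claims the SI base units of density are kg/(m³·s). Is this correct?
Units of each symbol in ρ = m/V:
  m (mass): kg
  V (volume): m³  → in the denominator, contributes 1/m³

Multiplying the contributions: [kg] · [1/m³]
Adding exponents of each base unit: kg: 1, m: -3
SI base units of density: kg/m³

The claimed units kg/(m³·s) (exponents kg: 1, m: -3, s: -1) do not match the derived units kg/m³ (exponents kg: 1, m: -3), so the claim is incorrect.

Answer: No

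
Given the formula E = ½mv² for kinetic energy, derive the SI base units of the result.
Units of each symbol in E = ½mv²:
  m (mass): kg
  v (speed): m/s  → to the power 2, contributes m²/s²
  The factor ½ is dimensionless.

Multiplying the contributions: [kg] · [m²/s²]
Adding exponents of each base unit: kg: 1, m: 2, s: -2
SI base units of kinetic energy: kg·m²/s²

Answer: kg·m²/s²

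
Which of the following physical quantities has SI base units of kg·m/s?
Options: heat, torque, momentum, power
Checking the SI base units of each option:
  heat (Q = mcΔT): kg·m²/s²  ✗
  torque (τ = Fr): kg·m²/s²  ✗
  momentum (p = mv): kg·m/s  ✓ matches
  power (P = W/t): kg·m²/s³  ✗

Only momentum has units kg·m/s.

Answer: momentum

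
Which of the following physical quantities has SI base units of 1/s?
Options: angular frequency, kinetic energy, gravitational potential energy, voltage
Checking the SI base units of each option:
  angular frequency (ω = 2πf): 1/s  ✓ matches
  kinetic energy (E = ½mv²): kg·m²/s²  ✗
  gravitational potential energy (U = -GMm/r): kg·m²/s²  ✗
  voltage (V = IR): kg·m²/(s³·A)  ✗

Only angular frequency has units 1/s.

Answer: angular frequency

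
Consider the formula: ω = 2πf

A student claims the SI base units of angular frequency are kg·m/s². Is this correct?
Units of each symbol in ω = 2πf:
  f (frequency): 1/s
  The factor 2π is dimensionless.

Multiplying the contributions: [1/s]
Adding exponents of each base unit: s: -1
SI base units of angular frequency: 1/s

The claimed units kg·m/s² (exponents kg: 1, m: 1, s: -2) do not match the derived units 1/s (exponents s: -1), so the claim is incorrect.

Answer: No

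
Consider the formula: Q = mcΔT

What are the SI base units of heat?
Units of each symbol in Q = mcΔT:
  m (mass): kg
  c (specific heat capacity, in J/(kg·K)): m²/(s²·K)
  ΔT (temperature change): K

Multiplying the contributions: [kg] · [m²/(s²·K)] · [K]
Adding exponents of each base unit: kg: 1, m: 2, s: -2
SI base units of heat: kg·m²/s²

Answer: kg·m²/s²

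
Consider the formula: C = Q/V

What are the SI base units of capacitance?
Units of each symbol in C = Q/V:
  Q (charge, in coulombs): s·A
  V (voltage, in volts): kg·m²/(s³·A)  → in the denominator, contributes s³·A/(kg·m²)

Multiplying the contributions: [s·A] · [s³·A/(kg·m²)]
Adding exponents of each base unit: kg: -1, m: -2, s: 4, A: 2
SI base units of capacitance: s⁴·A²/(kg·m²)

Answer: s⁴·A²/(kg·m²)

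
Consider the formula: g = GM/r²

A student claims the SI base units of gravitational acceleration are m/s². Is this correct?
Units of each symbol in g = GM/r²:
  G (gravitational constant): m³/(kg·s²)
  M (mass): kg
  r (distance): m  → to the power 2 in the denominator, contributes 1/m²

Multiplying the contributions: [m³/(kg·s²)] · [kg] · [1/m²]
Adding exponents of each base unit: m: 1, s: -2
SI base units of gravitational acceleration: m/s²

The claimed units m/s² match the derived units, so the claim is correct.

Answer: Yes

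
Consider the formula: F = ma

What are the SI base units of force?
Units of each symbol in F = ma:
  m (mass): kg
  a (acceleration): m/s²

Multiplying the contributions: [kg] · [m/s²]
Adding exponents of each base unit: kg: 1, m: 1, s: -2
SI base units of force: kg·m/s²

Answer: kg·m/s²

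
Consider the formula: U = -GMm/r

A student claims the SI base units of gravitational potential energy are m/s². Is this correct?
Units of each symbol in U = -GMm/r:
  G (gravitational constant): m³/(kg·s²)
  M (mass): kg
  m (mass): kg
  r (distance): m  → in the denominator, contributes 1/m
  The minus sign does not affect the units.

Multiplying the contributions: [m³/(kg·s²)] · [kg] · [kg] · [1/m]
Adding exponents of each base unit: kg: 1, m: 2, s: -2
SI base units of gravitational potential energy: kg·m²/s²

The claimed units m/s² (exponents m: 1, s: -2) do not match the derived units kg·m²/s² (exponents kg: 1, m: 2, s: -2), so the claim is incorrect.

Answer: No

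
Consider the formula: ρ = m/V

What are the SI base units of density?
Units of each symbol in ρ = m/V:
  m (mass): kg
  V (volume): m³  → in the denominator, contributes 1/m³

Multiplying the contributions: [kg] · [1/m³]
Adding exponents of each base unit: kg: 1, m: -3
SI base units of density: kg/m³

Answer: kg/m³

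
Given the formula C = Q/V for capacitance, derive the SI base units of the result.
Units of each symbol in C = Q/V:
  Q (charge, in coulombs): s·A
  V (voltage, in volts): kg·m²/(s³·A)  → in the denominator, contributes s³·A/(kg·m²)

Multiplying the contributions: [s·A] · [s³·A/(kg·m²)]
Adding exponents of each base unit: kg: -1, m: -2, s: 4, A: 2
SI base units of capacitance: s⁴·A²/(kg·m²)

Answer: s⁴·A²/(kg·m²)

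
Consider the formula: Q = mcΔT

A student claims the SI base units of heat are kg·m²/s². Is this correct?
Units of each symbol in Q = mcΔT:
  m (mass): kg
  c (specific heat capacity, in J/(kg·K)): m²/(s²·K)
  ΔT (temperature change): K

Multiplying the contributions: [kg] · [m²/(s²·K)] · [K]
Adding exponents of each base unit: kg: 1, m: 2, s: -2
SI base units of heat: kg·m²/s²

The claimed units kg·m²/s² match the derived units, so the claim is correct.

Answer: Yes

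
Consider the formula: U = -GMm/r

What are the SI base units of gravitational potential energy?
Units of each symbol in U = -GMm/r:
  G (gravitational constant): m³/(kg·s²)
  M (mass): kg
  m (mass): kg
  r (distance): m  → in the denominator, contributes 1/m
  The minus sign does not affect the units.

Multiplying the contributions: [m³/(kg·s²)] · [kg] · [kg] · [1/m]
Adding exponents of each base unit: kg: 1, m: 2, s: -2
SI base units of gravitational potential energy: kg·m²/s²

Answer: kg·m²/s²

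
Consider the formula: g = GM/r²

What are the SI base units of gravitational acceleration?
Units of each symbol in g = GM/r²:
  G (gravitational constant): m³/(kg·s²)
  M (mass): kg
  r (distance): m  → to the power 2 in the denominator, contributes 1/m²

Multiplying the contributions: [m³/(kg·s²)] · [kg] · [1/m²]
Adding exponents of each base unit: m: 1, s: -2
SI base units of gravitational acceleration: m/s²

Answer: m/s²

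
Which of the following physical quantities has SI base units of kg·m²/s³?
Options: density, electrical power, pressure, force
Checking the SI base units of each option:
  density (ρ = m/V): kg/m³  ✗
  electrical power (P = IV): kg·m²/s³  ✓ matches
  pressure (P = F/A): kg/(m·s²)  ✗
  force (F = ma): kg·m/s²  ✗

Only electrical power has units kg·m²/s³.

Answer: electrical power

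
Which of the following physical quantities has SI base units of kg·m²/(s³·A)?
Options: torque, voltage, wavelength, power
Checking the SI base units of each option:
  torque (τ = Fr): kg·m²/s²  ✗
  voltage (V = IR): kg·m²/(s³·A)  ✓ matches
  wavelength (λ = v/f): m  ✗
  power (P = W/t): kg·m²/s³  ✗

Only voltage has units kg·m²/(s³·A).

Answer: voltage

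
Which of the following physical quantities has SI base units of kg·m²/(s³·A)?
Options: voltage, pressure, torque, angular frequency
Checking the SI base units of each option:
  voltage (V = IR): kg·m²/(s³·A)  ✓ matches
  pressure (P = F/A): kg/(m·s²)  ✗
  torque (τ = Fr): kg·m²/s²  ✗
  angular frequency (ω = 2πf): 1/s  ✗

Only voltage has units kg·m²/(s³·A).

Answer: voltage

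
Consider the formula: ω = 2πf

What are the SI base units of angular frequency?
Units of each symbol in ω = 2πf:
  f (frequency): 1/s
  The factor 2π is dimensionless.

Multiplying the contributions: [1/s]
Adding exponents of each base unit: s: -1
SI base units of angular frequency: 1/s

Answer: 1/s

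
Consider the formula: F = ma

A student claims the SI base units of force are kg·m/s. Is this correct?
Units of each symbol in F = ma:
  m (mass): kg
  a (acceleration): m/s²

Multiplying the contributions: [kg] · [m/s²]
Adding exponents of each base unit: kg: 1, m: 1, s: -2
SI base units of force: kg·m/s²

The claimed units kg·m/s (exponents kg: 1, m: 1, s: -1) do not match the derived units kg·m/s² (exponents kg: 1, m: 1, s: -2), so the claim is incorrect.

Answer: No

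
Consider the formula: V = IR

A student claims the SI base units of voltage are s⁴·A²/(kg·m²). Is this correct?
Units of each symbol in V = IR:
  I (current): A
  R (resistance, in ohms): kg·m²/(s³·A²)

Multiplying the contributions: [A] · [kg·m²/(s³·A²)]
Adding exponents of each base unit: kg: 1, m: 2, s: -3, A: -1
SI base units of voltage: kg·m²/(s³·A)

The claimed units s⁴·A²/(kg·m²) (exponents kg: -1, m: -2, s: 4, A: 2) do not match the derived units kg·m²/(s³·A) (exponents kg: 1, m: 2, s: -3, A: -1), so the claim is incorrect.

Answer: No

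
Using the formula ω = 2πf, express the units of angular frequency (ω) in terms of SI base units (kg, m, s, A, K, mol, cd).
Units of each symbol in ω = 2πf:
  f (frequency): 1/s
  The factor 2π is dimensionless.

Multiplying the contributions: [1/s]
Adding exponents of each base unit: s: -1
SI base units of angular frequency: 1/s

Answer: 1/s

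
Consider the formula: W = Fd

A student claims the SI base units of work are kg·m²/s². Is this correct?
Units of each symbol in W = Fd:
  F (force): kg·m/s²
  d (displacement): m

Multiplying the contributions: [kg·m/s²] · [m]
Adding exponents of each base unit: kg: 1, m: 2, s: -2
SI base units of work: kg·m²/s²

The claimed units kg·m²/s² match the derived units, so the claim is correct.

Answer: Yes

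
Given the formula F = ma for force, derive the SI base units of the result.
Units of each symbol in F = ma:
  m (mass): kg
  a (acceleration): m/s²

Multiplying the contributions: [kg] · [m/s²]
Adding exponents of each base unit: kg: 1, m: 1, s: -2
SI base units of force: kg·m/s²

Answer: kg·m/s²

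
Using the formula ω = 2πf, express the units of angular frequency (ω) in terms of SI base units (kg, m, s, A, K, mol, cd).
Units of each symbol in ω = 2πf:
  f (frequency): 1/s
  The factor 2π is dimensionless.

Multiplying the contributions: [1/s]
Adding exponents of each base unit: s: -1
SI base units of angular frequency: 1/s

Answer: 1/s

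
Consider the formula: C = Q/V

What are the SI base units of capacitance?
Units of each symbol in C = Q/V:
  Q (charge, in coulombs): s·A
  V (voltage, in volts): kg·m²/(s³·A)  → in the denominator, contributes s³·A/(kg·m²)

Multiplying the contributions: [s·A] · [s³·A/(kg·m²)]
Adding exponents of each base unit: kg: -1, m: -2, s: 4, A: 2
SI base units of capacitance: s⁴·A²/(kg·m²)

Answer: s⁴·A²/(kg·m²)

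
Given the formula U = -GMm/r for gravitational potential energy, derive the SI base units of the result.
Units of each symbol in U = -GMm/r:
  G (gravitational constant): m³/(kg·s²)
  M (mass): kg
  m (mass): kg
  r (distance): m  → in the denominator, contributes 1/m
  The minus sign does not affect the units.

Multiplying the contributions: [m³/(kg·s²)] · [kg] · [kg] · [1/m]
Adding exponents of each base unit: kg: 1, m: 2, s: -2
SI base units of gravitational potential energy: kg·m²/s²

Answer: kg·m²/s²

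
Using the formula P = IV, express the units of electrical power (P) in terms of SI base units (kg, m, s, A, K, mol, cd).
Units of each symbol in P = IV:
  I (current): A
  V (voltage, in volts): kg·m²/(s³·A)

Multiplying the contributions: [A] · [kg·m²/(s³·A)]
Adding exponents of each base unit: kg: 1, m: 2, s: -3
SI base units of electrical power: kg·m²/s³

Answer: kg·m²/s³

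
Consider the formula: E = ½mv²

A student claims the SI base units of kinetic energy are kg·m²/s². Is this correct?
Units of each symbol in E = ½mv²:
  m (mass): kg
  v (speed): m/s  → to the power 2, contributes m²/s²
  The factor ½ is dimensionless.

Multiplying the contributions: [kg] · [m²/s²]
Adding exponents of each base unit: kg: 1, m: 2, s: -2
SI base units of kinetic energy: kg·m²/s²

The claimed units kg·m²/s² match the derived units, so the claim is correct.

Answer: Yes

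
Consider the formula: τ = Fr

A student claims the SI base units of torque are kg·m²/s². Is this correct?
Units of each symbol in τ = Fr:
  F (force): kg·m/s²
  r (lever arm): m

Multiplying the contributions: [kg·m/s²] · [m]
Adding exponents of each base unit: kg: 1, m: 2, s: -2
SI base units of torque: kg·m²/s²

The claimed units kg·m²/s² match the derived units, so the claim is correct.

Answer: Yes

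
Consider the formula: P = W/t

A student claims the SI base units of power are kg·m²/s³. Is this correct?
Units of each symbol in P = W/t:
  W (work): kg·m²/s²
  t (time): s  → in the denominator, contributes 1/s

Multiplying the contributions: [kg·m²/s²] · [1/s]
Adding exponents of each base unit: kg: 1, m: 2, s: -3
SI base units of power: kg·m²/s³

The claimed units kg·m²/s³ match the derived units, so the claim is correct.

Answer: Yes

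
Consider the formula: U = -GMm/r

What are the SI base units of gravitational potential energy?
Units of each symbol in U = -GMm/r:
  G (gravitational constant): m³/(kg·s²)
  M (mass): kg
  m (mass): kg
  r (distance): m  → in the denominator, contributes 1/m
  The minus sign does not affect the units.

Multiplying the contributions: [m³/(kg·s²)] · [kg] · [kg] · [1/m]
Adding exponents of each base unit: kg: 1, m: 2, s: -2
SI base units of gravitational potential energy: kg·m²/s²

Answer: kg·m²/s²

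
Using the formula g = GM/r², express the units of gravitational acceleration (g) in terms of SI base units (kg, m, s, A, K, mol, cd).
Units of each symbol in g = GM/r²:
  G (gravitational constant): m³/(kg·s²)
  M (mass): kg
  r (distance): m  → to the power 2 in the denominator, contributes 1/m²

Multiplying the contributions: [m³/(kg·s²)] · [kg] · [1/m²]
Adding exponents of each base unit: m: 1, s: -2
SI base units of gravitational acceleration: m/s²

Answer: m/s²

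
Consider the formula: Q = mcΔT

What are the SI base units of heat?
Units of each symbol in Q = mcΔT:
  m (mass): kg
  c (specific heat capacity, in J/(kg·K)): m²/(s²·K)
  ΔT (temperature change): K

Multiplying the contributions: [kg] · [m²/(s²·K)] · [K]
Adding exponents of each base unit: kg: 1, m: 2, s: -2
SI base units of heat: kg·m²/s²

Answer: kg·m²/s²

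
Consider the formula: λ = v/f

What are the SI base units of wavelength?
Units of each symbol in λ = v/f:
  v (wave speed): m/s
  f (frequency): 1/s  → in the denominator, contributes s

Multiplying the contributions: [m/s] · [s]
Adding exponents of each base unit: m: 1
SI base units of wavelength: m

Answer: m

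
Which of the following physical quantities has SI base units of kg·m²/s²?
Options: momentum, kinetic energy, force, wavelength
Checking the SI base units of each option:
  momentum (p = mv): kg·m/s  ✗
  kinetic energy (E = ½mv²): kg·m²/s²  ✓ matches
  force (F = ma): kg·m/s²  ✗
  wavelength (λ = v/f): m  ✗

Only kinetic energy has units kg·m²/s².

Answer: kinetic energy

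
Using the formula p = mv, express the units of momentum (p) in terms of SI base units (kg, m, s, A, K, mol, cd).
Units of each symbol in p = mv:
  m (mass): kg
  v (velocity): m/s

Multiplying the contributions: [kg] · [m/s]
Adding exponents of each base unit: kg: 1, m: 1, s: -1
SI base units of momentum: kg·m/s

Answer: kg·m/s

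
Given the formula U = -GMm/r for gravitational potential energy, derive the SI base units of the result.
Units of each symbol in U = -GMm/r:
  G (gravitational constant): m³/(kg·s²)
  M (mass): kg
  m (mass): kg
  r (distance): m  → in the denominator, contributes 1/m
  The minus sign does not affect the units.

Multiplying the contributions: [m³/(kg·s²)] · [kg] · [kg] · [1/m]
Adding exponents of each base unit: kg: 1, m: 2, s: -2
SI base units of gravitational potential energy: kg·m²/s²

Answer: kg·m²/s²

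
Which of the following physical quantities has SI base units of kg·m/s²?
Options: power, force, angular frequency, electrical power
Checking the SI base units of each option:
  power (P = W/t): kg·m²/s³  ✗
  force (F = ma): kg·m/s²  ✓ matches
  angular frequency (ω = 2πf): 1/s  ✗
  electrical power (P = IV): kg·m²/s³  ✗

Only force has units kg·m/s².

Answer: force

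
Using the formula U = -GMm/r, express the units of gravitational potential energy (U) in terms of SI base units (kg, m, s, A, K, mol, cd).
Units of each symbol in U = -GMm/r:
  G (gravitational constant): m³/(kg·s²)
  M (mass): kg
  m (mass): kg
  r (distance): m  → in the denominator, contributes 1/m
  The minus sign does not affect the units.

Multiplying the contributions: [m³/(kg·s²)] · [kg] · [kg] · [1/m]
Adding exponents of each base unit: kg: 1, m: 2, s: -2
SI base units of gravitational potential energy: kg·m²/s²

Answer: kg·m²/s²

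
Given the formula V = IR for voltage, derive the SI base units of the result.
Units of each symbol in V = IR:
  I (current): A
  R (resistance, in ohms): kg·m²/(s³·A²)

Multiplying the contributions: [A] · [kg·m²/(s³·A²)]
Adding exponents of each base unit: kg: 1, m: 2, s: -3, A: -1
SI base units of voltage: kg·m²/(s³·A)

Answer: kg·m²/(s³·A)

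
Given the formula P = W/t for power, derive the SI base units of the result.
Units of each symbol in P = W/t:
  W (work): kg·m²/s²
  t (time): s  → in the denominator, contributes 1/s

Multiplying the contributions: [kg·m²/s²] · [1/s]
Adding exponents of each base unit: kg: 1, m: 2, s: -3
SI base units of power: kg·m²/s³

Answer: kg·m²/s³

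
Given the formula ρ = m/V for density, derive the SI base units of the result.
Units of each symbol in ρ = m/V:
  m (mass): kg
  V (volume): m³  → in the denominator, contributes 1/m³

Multiplying the contributions: [kg] · [1/m³]
Adding exponents of each base unit: kg: 1, m: -3
SI base units of density: kg/m³

Answer: kg/m³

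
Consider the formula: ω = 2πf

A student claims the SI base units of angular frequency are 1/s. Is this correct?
Units of each symbol in ω = 2πf:
  f (frequency): 1/s
  The factor 2π is dimensionless.

Multiplying the contributions: [1/s]
Adding exponents of each base unit: s: -1
SI base units of angular frequency: 1/s

The claimed units 1/s match the derived units, so the claim is correct.

Answer: Yes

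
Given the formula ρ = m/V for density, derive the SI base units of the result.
Units of each symbol in ρ = m/V:
  m (mass): kg
  V (volume): m³  → in the denominator, contributes 1/m³

Multiplying the contributions: [kg] · [1/m³]
Adding exponents of each base unit: kg: 1, m: -3
SI base units of density: kg/m³

Answer: kg/m³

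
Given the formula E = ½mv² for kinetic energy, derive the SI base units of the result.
Units of each symbol in E = ½mv²:
  m (mass): kg
  v (speed): m/s  → to the power 2, contributes m²/s²
  The factor ½ is dimensionless.

Multiplying the contributions: [kg] · [m²/s²]
Adding exponents of each base unit: kg: 1, m: 2, s: -2
SI base units of kinetic energy: kg·m²/s²

Answer: kg·m²/s²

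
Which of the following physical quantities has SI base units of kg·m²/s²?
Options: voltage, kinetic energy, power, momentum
Checking the SI base units of each option:
  voltage (V = IR): kg·m²/(s³·A)  ✗
  kinetic energy (E = ½mv²): kg·m²/s²  ✓ matches
  power (P = W/t): kg·m²/s³  ✗
  momentum (p = mv): kg·m/s  ✗

Only kinetic energy has units kg·m²/s².

Answer: kinetic energy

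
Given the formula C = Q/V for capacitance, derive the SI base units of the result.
Units of each symbol in C = Q/V:
  Q (charge, in coulombs): s·A
  V (voltage, in volts): kg·m²/(s³·A)  → in the denominator, contributes s³·A/(kg·m²)

Multiplying the contributions: [s·A] · [s³·A/(kg·m²)]
Adding exponents of each base unit: kg: -1, m: -2, s: 4, A: 2
SI base units of capacitance: s⁴·A²/(kg·m²)

Answer: s⁴·A²/(kg·m²)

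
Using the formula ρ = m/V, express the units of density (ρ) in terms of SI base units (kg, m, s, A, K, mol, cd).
Units of each symbol in ρ = m/V:
  m (mass): kg
  V (volume): m³  → in the denominator, contributes 1/m³

Multiplying the contributions: [kg] · [1/m³]
Adding exponents of each base unit: kg: 1, m: -3
SI base units of density: kg/m³

Answer: kg/m³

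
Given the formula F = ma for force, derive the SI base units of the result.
Units of each symbol in F = ma:
  m (mass): kg
  a (acceleration): m/s²

Multiplying the contributions: [kg] · [m/s²]
Adding exponents of each base unit: kg: 1, m: 1, s: -2
SI base units of force: kg·m/s²

Answer: kg·m/s²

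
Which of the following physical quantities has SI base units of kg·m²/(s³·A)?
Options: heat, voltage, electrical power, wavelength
Checking the SI base units of each option:
  heat (Q = mcΔT): kg·m²/s²  ✗
  voltage (V = IR): kg·m²/(s³·A)  ✓ matches
  electrical power (P = IV): kg·m²/s³  ✗
  wavelength (λ = v/f): m  ✗

Only voltage has units kg·m²/(s³·A).

Answer: voltage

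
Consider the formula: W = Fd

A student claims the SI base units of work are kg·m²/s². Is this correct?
Units of each symbol in W = Fd:
  F (force): kg·m/s²
  d (displacement): m

Multiplying the contributions: [kg·m/s²] · [m]
Adding exponents of each base unit: kg: 1, m: 2, s: -2
SI base units of work: kg·m²/s²

The claimed units kg·m²/s² match the derived units, so the claim is correct.

Answer: Yes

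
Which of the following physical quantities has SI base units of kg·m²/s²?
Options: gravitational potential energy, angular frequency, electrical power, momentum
Checking the SI base units of each option:
  gravitational potential energy (U = -GMm/r): kg·m²/s²  ✓ matches
  angular frequency (ω = 2πf): 1/s  ✗
  electrical power (P = IV): kg·m²/s³  ✗
  momentum (p = mv): kg·m/s  ✗

Only gravitational potential energy has units kg·m²/s².

Answer: gravitational potential energy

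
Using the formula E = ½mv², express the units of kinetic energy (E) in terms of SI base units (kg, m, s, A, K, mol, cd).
Units of each symbol in E = ½mv²:
  m (mass): kg
  v (speed): m/s  → to the power 2, contributes m²/s²
  The factor ½ is dimensionless.

Multiplying the contributions: [kg] · [m²/s²]
Adding exponents of each base unit: kg: 1, m: 2, s: -2
SI base units of kinetic energy: kg·m²/s²

Answer: kg·m²/s²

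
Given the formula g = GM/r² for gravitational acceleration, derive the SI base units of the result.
Units of each symbol in g = GM/r²:
  G (gravitational constant): m³/(kg·s²)
  M (mass): kg
  r (distance): m  → to the power 2 in the denominator, contributes 1/m²

Multiplying the contributions: [m³/(kg·s²)] · [kg] · [1/m²]
Adding exponents of each base unit: m: 1, s: -2
SI base units of gravitational acceleration: m/s²

Answer: m/s²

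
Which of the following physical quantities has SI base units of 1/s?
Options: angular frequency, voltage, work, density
Checking the SI base units of each option:
  angular frequency (ω = 2πf): 1/s  ✓ matches
  voltage (V = IR): kg·m²/(s³·A)  ✗
  work (W = Fd): kg·m²/s²  ✗
  density (ρ = m/V): kg/m³  ✗

Only angular frequency has units 1/s.

Answer: angular frequency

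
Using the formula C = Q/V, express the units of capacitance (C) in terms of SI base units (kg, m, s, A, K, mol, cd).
Units of each symbol in C = Q/V:
  Q (charge, in coulombs): s·A
  V (voltage, in volts): kg·m²/(s³·A)  → in the denominator, contributes s³·A/(kg·m²)

Multiplying the contributions: [s·A] · [s³·A/(kg·m²)]
Adding exponents of each base unit: kg: -1, m: -2, s: 4, A: 2
SI base units of capacitance: s⁴·A²/(kg·m²)

Answer: s⁴·A²/(kg·m²)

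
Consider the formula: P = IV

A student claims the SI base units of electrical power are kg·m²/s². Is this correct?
Units of each symbol in P = IV:
  I (current): A
  V (voltage, in volts): kg·m²/(s³·A)

Multiplying the contributions: [A] · [kg·m²/(s³·A)]
Adding exponents of each base unit: kg: 1, m: 2, s: -3
SI base units of electrical power: kg·m²/s³

The claimed units kg·m²/s² (exponents kg: 1, m: 2, s: -2) do not match the derived units kg·m²/s³ (exponents kg: 1, m: 2, s: -3), so the claim is incorrect.

Answer: No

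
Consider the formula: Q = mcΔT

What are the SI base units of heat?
Units of each symbol in Q = mcΔT:
  m (mass): kg
  c (specific heat capacity, in J/(kg·K)): m²/(s²·K)
  ΔT (temperature change): K

Multiplying the contributions: [kg] · [m²/(s²·K)] · [K]
Adding exponents of each base unit: kg: 1, m: 2, s: -2
SI base units of heat: kg·m²/s²

Answer: kg·m²/s²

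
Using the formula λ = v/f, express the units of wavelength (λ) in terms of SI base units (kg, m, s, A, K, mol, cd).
Units of each symbol in λ = v/f:
  v (wave speed): m/s
  f (frequency): 1/s  → in the denominator, contributes s

Multiplying the contributions: [m/s] · [s]
Adding exponents of each base unit: m: 1
SI base units of wavelength: m

Answer: m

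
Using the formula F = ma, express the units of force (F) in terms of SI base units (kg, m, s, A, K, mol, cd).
Units of each symbol in F = ma:
  m (mass): kg
  a (acceleration): m/s²

Multiplying the contributions: [kg] · [m/s²]
Adding exponents of each base unit: kg: 1, m: 1, s: -2
SI base units of force: kg·m/s²

Answer: kg·m/s²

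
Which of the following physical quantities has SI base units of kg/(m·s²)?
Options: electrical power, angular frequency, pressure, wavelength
Checking the SI base units of each option:
  electrical power (P = IV): kg·m²/s³  ✗
  angular frequency (ω = 2πf): 1/s  ✗
  pressure (P = F/A): kg/(m·s²)  ✓ matches
  wavelength (λ = v/f): m  ✗

Only pressure has units kg/(m·s²).

Answer: pressure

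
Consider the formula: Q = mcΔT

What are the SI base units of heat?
Units of each symbol in Q = mcΔT:
  m (mass): kg
  c (specific heat capacity, in J/(kg·K)): m²/(s²·K)
  ΔT (temperature change): K

Multiplying the contributions: [kg] · [m²/(s²·K)] · [K]
Adding exponents of each base unit: kg: 1, m: 2, s: -2
SI base units of heat: kg·m²/s²

Answer: kg·m²/s²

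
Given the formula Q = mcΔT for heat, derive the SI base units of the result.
Units of each symbol in Q = mcΔT:
  m (mass): kg
  c (specific heat capacity, in J/(kg·K)): m²/(s²·K)
  ΔT (temperature change): K

Multiplying the contributions: [kg] · [m²/(s²·K)] · [K]
Adding exponents of each base unit: kg: 1, m: 2, s: -2
SI base units of heat: kg·m²/s²

Answer: kg·m²/s²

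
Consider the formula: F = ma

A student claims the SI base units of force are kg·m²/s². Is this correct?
Units of each symbol in F = ma:
  m (mass): kg
  a (acceleration): m/s²

Multiplying the contributions: [kg] · [m/s²]
Adding exponents of each base unit: kg: 1, m: 1, s: -2
SI base units of force: kg·m/s²

The claimed units kg·m²/s² (exponents kg: 1, m: 2, s: -2) do not match the derived units kg·m/s² (exponents kg: 1, m: 1, s: -2), so the claim is incorrect.

Answer: No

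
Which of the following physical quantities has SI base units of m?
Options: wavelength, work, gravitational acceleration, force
Checking the SI base units of each option:
  wavelength (λ = v/f): m  ✓ matches
  work (W = Fd): kg·m²/s²  ✗
  gravitational acceleration (g = GM/r²): m/s²  ✗
  force (F = ma): kg·m/s²  ✗

Only wavelength has units m.

Answer: wavelength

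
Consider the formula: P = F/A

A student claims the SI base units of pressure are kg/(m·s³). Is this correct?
Units of each symbol in P = F/A:
  F (force): kg·m/s²
  A (area): m²  → in the denominator, contributes 1/m²

Multiplying the contributions: [kg·m/s²] · [1/m²]
Adding exponents of each base unit: kg: 1, m: -1, s: -2
SI base units of pressure: kg/(m·s²)

The claimed units kg/(m·s³) (exponents kg: 1, m: -1, s: -3) do not match the derived units kg/(m·s²) (exponents kg: 1, m: -1, s: -2), so the claim is incorrect.

Answer: No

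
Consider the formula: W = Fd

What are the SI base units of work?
Units of each symbol in W = Fd:
  F (force): kg·m/s²
  d (displacement): m

Multiplying the contributions: [kg·m/s²] · [m]
Adding exponents of each base unit: kg: 1, m: 2, s: -2
SI base units of work: kg·m²/s²

Answer: kg·m²/s²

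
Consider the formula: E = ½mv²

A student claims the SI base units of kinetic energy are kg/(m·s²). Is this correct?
Units of each symbol in E = ½mv²:
  m (mass): kg
  v (speed): m/s  → to the power 2, contributes m²/s²
  The factor ½ is dimensionless.

Multiplying the contributions: [kg] · [m²/s²]
Adding exponents of each base unit: kg: 1, m: 2, s: -2
SI base units of kinetic energy: kg·m²/s²

The claimed units kg/(m·s²) (exponents kg: 1, m: -1, s: -2) do not match the derived units kg·m²/s² (exponents kg: 1, m: 2, s: -2), so the claim is incorrect.

Answer: No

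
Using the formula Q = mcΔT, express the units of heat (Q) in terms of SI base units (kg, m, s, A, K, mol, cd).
Units of each symbol in Q = mcΔT:
  m (mass): kg
  c (specific heat capacity, in J/(kg·K)): m²/(s²·K)
  ΔT (temperature change): K

Multiplying the contributions: [kg] · [m²/(s²·K)] · [K]
Adding exponents of each base unit: kg: 1, m: 2, s: -2
SI base units of heat: kg·m²/s²

Answer: kg·m²/s²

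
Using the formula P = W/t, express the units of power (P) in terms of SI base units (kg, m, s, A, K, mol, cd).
Units of each symbol in P = W/t:
  W (work): kg·m²/s²
  t (time): s  → in the denominator, contributes 1/s

Multiplying the contributions: [kg·m²/s²] · [1/s]
Adding exponents of each base unit: kg: 1, m: 2, s: -3
SI base units of power: kg·m²/s³

Answer: kg·m²/s³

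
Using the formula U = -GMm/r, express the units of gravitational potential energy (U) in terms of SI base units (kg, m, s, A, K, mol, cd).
Units of each symbol in U = -GMm/r:
  G (gravitational constant): m³/(kg·s²)
  M (mass): kg
  m (mass): kg
  r (distance): m  → in the denominator, contributes 1/m
  The minus sign does not affect the units.

Multiplying the contributions: [m³/(kg·s²)] · [kg] · [kg] · [1/m]
Adding exponents of each base unit: kg: 1, m: 2, s: -2
SI base units of gravitational potential energy: kg·m²/s²

Answer: kg·m²/s²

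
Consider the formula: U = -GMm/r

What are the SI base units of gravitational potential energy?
Units of each symbol in U = -GMm/r:
  G (gravitational constant): m³/(kg·s²)
  M (mass): kg
  m (mass): kg
  r (distance): m  → in the denominator, contributes 1/m
  The minus sign does not affect the units.

Multiplying the contributions: [m³/(kg·s²)] · [kg] · [kg] · [1/m]
Adding exponents of each base unit: kg: 1, m: 2, s: -2
SI base units of gravitational potential energy: kg·m²/s²

Answer: kg·m²/s²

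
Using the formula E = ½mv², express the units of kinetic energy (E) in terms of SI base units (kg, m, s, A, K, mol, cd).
Units of each symbol in E = ½mv²:
  m (mass): kg
  v (speed): m/s  → to the power 2, contributes m²/s²
  The factor ½ is dimensionless.

Multiplying the contributions: [kg] · [m²/s²]
Adding exponents of each base unit: kg: 1, m: 2, s: -2
SI base units of kinetic energy: kg·m²/s²

Answer: kg·m²/s²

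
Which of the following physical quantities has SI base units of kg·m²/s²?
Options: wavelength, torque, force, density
Checking the SI base units of each option:
  wavelength (λ = v/f): m  ✗
  torque (τ = Fr): kg·m²/s²  ✓ matches
  force (F = ma): kg·m/s²  ✗
  density (ρ = m/V): kg/m³  ✗

Only torque has units kg·m²/s².

Answer: torque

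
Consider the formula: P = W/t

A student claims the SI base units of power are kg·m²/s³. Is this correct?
Units of each symbol in P = W/t:
  W (work): kg·m²/s²
  t (time): s  → in the denominator, contributes 1/s

Multiplying the contributions: [kg·m²/s²] · [1/s]
Adding exponents of each base unit: kg: 1, m: 2, s: -3
SI base units of power: kg·m²/s³

The claimed units kg·m²/s³ match the derived units, so the claim is correct.

Answer: Yes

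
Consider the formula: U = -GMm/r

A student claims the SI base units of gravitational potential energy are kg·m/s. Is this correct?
Units of each symbol in U = -GMm/r:
  G (gravitational constant): m³/(kg·s²)
  M (mass): kg
  m (mass): kg
  r (distance): m  → in the denominator, contributes 1/m
  The minus sign does not affect the units.

Multiplying the contributions: [m³/(kg·s²)] · [kg] · [kg] · [1/m]
Adding exponents of each base unit: kg: 1, m: 2, s: -2
SI base units of gravitational potential energy: kg·m²/s²

The claimed units kg·m/s (exponents kg: 1, m: 1, s: -1) do not match the derived units kg·m²/s² (exponents kg: 1, m: 2, s: -2), so the claim is incorrect.

Answer: No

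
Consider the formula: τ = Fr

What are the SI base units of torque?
Units of each symbol in τ = Fr:
  F (force): kg·m/s²
  r (lever arm): m

Multiplying the contributions: [kg·m/s²] · [m]
Adding exponents of each base unit: kg: 1, m: 2, s: -2
SI base units of torque: kg·m²/s²

Answer: kg·m²/s²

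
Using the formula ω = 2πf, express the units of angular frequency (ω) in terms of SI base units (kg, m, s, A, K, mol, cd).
Units of each symbol in ω = 2πf:
  f (frequency): 1/s
  The factor 2π is dimensionless.

Multiplying the contributions: [1/s]
Adding exponents of each base unit: s: -1
SI base units of angular frequency: 1/s

Answer: 1/s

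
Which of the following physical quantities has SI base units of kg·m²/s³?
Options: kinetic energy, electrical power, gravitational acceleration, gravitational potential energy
Checking the SI base units of each option:
  kinetic energy (E = ½mv²): kg·m²/s²  ✗
  electrical power (P = IV): kg·m²/s³  ✓ matches
  gravitational acceleration (g = GM/r²): m/s²  ✗
  gravitational potential energy (U = -GMm/r): kg·m²/s²  ✗

Only electrical power has units kg·m²/s³.

Answer: electrical power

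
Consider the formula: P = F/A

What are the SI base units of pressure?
Units of each symbol in P = F/A:
  F (force): kg·m/s²
  A (area): m²  → in the denominator, contributes 1/m²

Multiplying the contributions: [kg·m/s²] · [1/m²]
Adding exponents of each base unit: kg: 1, m: -1, s: -2
SI base units of pressure: kg/(m·s²)

Answer: kg/(m·s²)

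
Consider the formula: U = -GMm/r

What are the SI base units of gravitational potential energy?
Units of each symbol in U = -GMm/r:
  G (gravitational constant): m³/(kg·s²)
  M (mass): kg
  m (mass): kg
  r (distance): m  → in the denominator, contributes 1/m
  The minus sign does not affect the units.

Multiplying the contributions: [m³/(kg·s²)] · [kg] · [kg] · [1/m]
Adding exponents of each base unit: kg: 1, m: 2, s: -2
SI base units of gravitational potential energy: kg·m²/s²

Answer: kg·m²/s²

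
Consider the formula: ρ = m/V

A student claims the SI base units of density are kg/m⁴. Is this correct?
Units of each symbol in ρ = m/V:
  m (mass): kg
  V (volume): m³  → in the denominator, contributes 1/m³

Multiplying the contributions: [kg] · [1/m³]
Adding exponents of each base unit: kg: 1, m: -3
SI base units of density: kg/m³

The claimed units kg/m⁴ (exponents kg: 1, m: -4) do not match the derived units kg/m³ (exponents kg: 1, m: -3), so the claim is incorrect.

Answer: No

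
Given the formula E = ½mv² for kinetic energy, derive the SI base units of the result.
Units of each symbol in E = ½mv²:
  m (mass): kg
  v (speed): m/s  → to the power 2, contributes m²/s²
  The factor ½ is dimensionless.

Multiplying the contributions: [kg] · [m²/s²]
Adding exponents of each base unit: kg: 1, m: 2, s: -2
SI base units of kinetic energy: kg·m²/s²

Answer: kg·m²/s²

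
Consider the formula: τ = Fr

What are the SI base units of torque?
Units of each symbol in τ = Fr:
  F (force): kg·m/s²
  r (lever arm): m

Multiplying the contributions: [kg·m/s²] · [m]
Adding exponents of each base unit: kg: 1, m: 2, s: -2
SI base units of torque: kg·m²/s²

Answer: kg·m²/s²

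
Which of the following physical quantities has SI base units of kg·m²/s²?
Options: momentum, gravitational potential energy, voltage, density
Checking the SI base units of each option:
  momentum (p = mv): kg·m/s  ✗
  gravitational potential energy (U = -GMm/r): kg·m²/s²  ✓ matches
  voltage (V = IR): kg·m²/(s³·A)  ✗
  density (ρ = m/V): kg/m³  ✗

Only gravitational potential energy has units kg·m²/s².

Answer: gravitational potential energy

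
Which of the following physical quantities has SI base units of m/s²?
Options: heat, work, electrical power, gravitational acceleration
Checking the SI base units of each option:
  heat (Q = mcΔT): kg·m²/s²  ✗
  work (W = Fd): kg·m²/s²  ✗
  electrical power (P = IV): kg·m²/s³  ✗
  gravitational acceleration (g = GM/r²): m/s²  ✓ matches

Only gravitational acceleration has units m/s².

Answer: gravitational acceleration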